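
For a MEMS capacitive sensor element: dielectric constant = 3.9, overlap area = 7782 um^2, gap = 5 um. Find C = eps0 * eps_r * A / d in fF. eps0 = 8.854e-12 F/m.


Step 1: Convert area to m^2: A = 7782e-12 m^2
Step 2: Convert gap to m: d = 5e-6 m
Step 3: C = eps0 * eps_r * A / d
C = 8.854e-12 * 3.9 * 7782e-12 / 5e-6
Step 4: Convert to fF (multiply by 1e15).
C = 53.74 fF


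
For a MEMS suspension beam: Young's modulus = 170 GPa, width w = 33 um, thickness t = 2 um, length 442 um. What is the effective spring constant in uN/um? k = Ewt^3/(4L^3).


Step 1: Convert E to consistent units (1 GPa = 1000 uN/um^2).
E = 170 GPa = 170000 uN/um^2
Step 2: Compute t^3 = 2^3 = 8
Step 3: Compute L^3 = 442^3 = 86350888
Step 4: k = 170000 * 33 * 8 / (4 * 86350888)
k = 0.1299 uN/um


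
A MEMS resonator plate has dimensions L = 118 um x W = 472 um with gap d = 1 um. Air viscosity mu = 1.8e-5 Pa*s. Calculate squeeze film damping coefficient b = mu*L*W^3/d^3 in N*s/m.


Step 1: Convert to SI.
L = 118e-6 m, W = 472e-6 m, d = 1e-6 m
Step 2: W^3 = (472e-6)^3 = 1.05e-10 m^3
Step 3: d^3 = (1e-6)^3 = 1.00e-18 m^3
Step 4: b = 1.8e-5 * 118e-6 * 1.05e-10 / 1.00e-18
b = 2.23e-01 N*s/m


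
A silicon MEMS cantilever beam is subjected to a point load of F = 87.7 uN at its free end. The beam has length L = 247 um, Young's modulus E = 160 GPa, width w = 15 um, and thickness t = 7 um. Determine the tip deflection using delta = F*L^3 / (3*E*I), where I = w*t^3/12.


Step 1: Calculate the second moment of area.
I = w * t^3 / 12 = 15 * 7^3 / 12 = 428.75 um^4
Step 2: Convert E to consistent units (1 GPa = 1000 uN/um^2).
E = 160 GPa = 160000 uN/um^2
Step 3: Calculate tip deflection.
delta = F * L^3 / (3 * E * I)
delta = 87.7 * 247^3 / (3 * 160000 * 428.75)
delta = 6.4216 um


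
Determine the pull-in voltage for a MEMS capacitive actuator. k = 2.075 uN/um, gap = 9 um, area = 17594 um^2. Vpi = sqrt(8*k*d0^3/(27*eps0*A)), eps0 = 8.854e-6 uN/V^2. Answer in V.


Step 1: Compute numerator: 8 * k * d0^3 = 8 * 2.075 * 9^3 = 12101.4
Step 2: Compute denominator: 27 * eps0 * A = 27 * 8.854e-6 * 17594 = 4.205986
Step 3: Vpi = sqrt(12101.4 / 4.205986)
Vpi = 53.64 V


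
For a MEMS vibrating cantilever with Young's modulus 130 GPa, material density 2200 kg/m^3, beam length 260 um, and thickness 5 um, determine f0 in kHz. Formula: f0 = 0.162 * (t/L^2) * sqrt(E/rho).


Step 1: Convert units to SI.
t_SI = 5e-6 m, L_SI = 260e-6 m
Step 2: Calculate sqrt(E/rho).
sqrt(130e9 / 2200) = 7687.06 m/s
Step 3: Compute f0.
f0 = 0.162 * 5e-6 / (260e-6)^2 * 7687.06 = 92108.3 Hz = 92.11 kHz


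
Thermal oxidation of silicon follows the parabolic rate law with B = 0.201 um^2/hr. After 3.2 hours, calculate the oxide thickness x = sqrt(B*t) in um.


Step 1: Compute B*t = 0.201 * 3.2 = 0.6432
Step 2: x = sqrt(0.6432)
x = 0.802 um


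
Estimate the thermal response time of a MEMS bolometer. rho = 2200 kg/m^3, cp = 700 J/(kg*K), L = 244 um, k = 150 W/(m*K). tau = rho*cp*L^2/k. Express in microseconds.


Step 1: Convert L to m: L = 244e-6 m
Step 2: L^2 = (244e-6)^2 = 5.9536e-08 m^2
Step 3: tau = 2200 * 700 * 5.9536e-08 / 150 = 6.1123627e-04 s
Step 4: Convert to microseconds (multiply by 1e6).
tau = 611.236 us


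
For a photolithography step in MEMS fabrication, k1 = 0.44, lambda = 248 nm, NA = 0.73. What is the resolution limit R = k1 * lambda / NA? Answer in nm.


Step 1: Identify values: k1 = 0.44, lambda = 248 nm, NA = 0.73
Step 2: R = k1 * lambda / NA
R = 0.44 * 248 / 0.73
R = 149.5 nm


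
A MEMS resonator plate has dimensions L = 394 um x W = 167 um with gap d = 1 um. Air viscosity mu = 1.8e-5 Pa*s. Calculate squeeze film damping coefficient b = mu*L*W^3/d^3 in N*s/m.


Step 1: Convert to SI.
L = 394e-6 m, W = 167e-6 m, d = 1e-6 m
Step 2: W^3 = (167e-6)^3 = 4.66e-12 m^3
Step 3: d^3 = (1e-6)^3 = 1.00e-18 m^3
Step 4: b = 1.8e-5 * 394e-6 * 4.66e-12 / 1.00e-18
b = 3.30e-02 N*s/m


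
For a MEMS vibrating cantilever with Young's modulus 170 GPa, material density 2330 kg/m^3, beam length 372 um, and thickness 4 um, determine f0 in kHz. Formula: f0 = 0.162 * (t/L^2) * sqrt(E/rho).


Step 1: Convert units to SI.
t_SI = 4e-6 m, L_SI = 372e-6 m
Step 2: Calculate sqrt(E/rho).
sqrt(170e9 / 2330) = 8541.74 m/s
Step 3: Compute f0.
f0 = 0.162 * 4e-6 / (372e-6)^2 * 8541.74 = 39997.7 Hz = 40.0 kHz


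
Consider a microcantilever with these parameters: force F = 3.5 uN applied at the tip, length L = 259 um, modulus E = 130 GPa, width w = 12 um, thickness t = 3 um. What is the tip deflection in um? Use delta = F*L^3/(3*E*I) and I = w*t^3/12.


Step 1: Calculate the second moment of area.
I = w * t^3 / 12 = 12 * 3^3 / 12 = 27.0 um^4
Step 2: Convert E to consistent units (1 GPa = 1000 uN/um^2).
E = 130 GPa = 130000 uN/um^2
Step 3: Calculate tip deflection.
delta = F * L^3 / (3 * E * I)
delta = 3.5 * 259^3 / (3 * 130000 * 27.0)
delta = 5.7748 um


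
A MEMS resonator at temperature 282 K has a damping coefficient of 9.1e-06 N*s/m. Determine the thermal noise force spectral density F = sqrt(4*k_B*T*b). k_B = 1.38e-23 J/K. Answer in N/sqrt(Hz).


Step 1: Compute 4 * k_B * T * b
= 4 * 1.38e-23 * 282 * 9.1e-06
= 1.4165e-25 N^2/Hz
Step 2: F_noise = sqrt(1.4165e-25)
F_noise = 3.76e-13 N/sqrt(Hz)


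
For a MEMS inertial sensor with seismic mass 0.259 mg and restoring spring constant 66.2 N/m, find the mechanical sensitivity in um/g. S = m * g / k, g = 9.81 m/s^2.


Step 1: Convert mass: m = 0.259 mg = 2.59e-07 kg
Step 2: S = m * g / k = 2.59e-07 * 9.81 / 66.2
Step 3: S = 3.84e-08 m/g
Step 4: Convert to um/g: S = 0.038 um/g


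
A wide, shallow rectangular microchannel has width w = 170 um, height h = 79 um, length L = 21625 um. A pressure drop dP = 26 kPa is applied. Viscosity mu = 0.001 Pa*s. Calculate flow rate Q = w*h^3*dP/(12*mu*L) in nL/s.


Step 1: Convert all dimensions to SI (meters).
w = 170e-6 m, h = 79e-6 m, L = 21625e-6 m, dP = 26e3 Pa
Step 2: Q = w * h^3 * dP / (12 * mu * L)
Q = 170e-6 * (79e-6)^3 * 26e3 / (12 * 0.001 * 21625e-6) = 8.39781264e-09 m^3/s
Step 3: Convert Q from m^3/s to nL/s (1 m^3 = 1e12 nL, so multiply by 1e12).
Q = 8397.813 nL/s


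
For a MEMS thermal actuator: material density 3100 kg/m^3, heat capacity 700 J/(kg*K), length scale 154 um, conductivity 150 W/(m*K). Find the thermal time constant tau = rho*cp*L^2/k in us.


Step 1: Convert L to m: L = 154e-6 m
Step 2: L^2 = (154e-6)^2 = 2.3716e-08 m^2
Step 3: tau = 3100 * 700 * 2.3716e-08 / 150 = 3.4309147e-04 s
Step 4: Convert to microseconds (multiply by 1e6).
tau = 343.091 us


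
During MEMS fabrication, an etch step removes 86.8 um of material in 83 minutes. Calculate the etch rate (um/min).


Step 1: Etch rate = depth / time
Step 2: rate = 86.8 / 83
rate = 1.046 um/min


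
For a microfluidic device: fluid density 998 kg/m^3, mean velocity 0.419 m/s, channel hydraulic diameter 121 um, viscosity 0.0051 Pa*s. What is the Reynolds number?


Step 1: Convert Dh to meters: Dh = 121e-6 m
Step 2: Re = rho * v * Dh / mu
Re = 998 * 0.419 * 121e-6 / 0.0051
Re = 9.921


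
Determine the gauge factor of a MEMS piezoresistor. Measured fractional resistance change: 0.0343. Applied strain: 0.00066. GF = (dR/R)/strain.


Step 1: Identify values.
dR/R = 0.0343, strain = 0.00066
Step 2: GF = (dR/R) / strain = 0.0343 / 0.00066
GF = 52.0


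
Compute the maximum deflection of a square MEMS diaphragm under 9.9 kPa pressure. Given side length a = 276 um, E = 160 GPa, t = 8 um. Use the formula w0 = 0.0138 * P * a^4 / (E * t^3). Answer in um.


Step 1: Convert pressure to compatible units (E is in GPa, so P in GPa).
P = 9.9 kPa = 9.9e-6 GPa
Step 2: Compute numerator: 0.0138 * P * a^4.
a^4 = 276^4 = 5802782976
numerator = 0.0138 * 9.9e-6 * 5802782976 = 7.928e+02
Step 3: Compute denominator: E * t^3 = 160 * 8^3 = 81920
Step 4: w0 = numerator / denominator = 7.928e+02 / 81920 = 0.0097 um


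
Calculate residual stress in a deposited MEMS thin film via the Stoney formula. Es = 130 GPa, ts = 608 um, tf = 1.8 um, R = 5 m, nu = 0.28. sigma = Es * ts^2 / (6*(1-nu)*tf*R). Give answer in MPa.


Step 1: Compute numerator: Es * ts^2 = 130 * 608^2 = 48056320 (GPa*um^2)
Step 2: Compute denominator (R in um): 6*(1-nu)*tf*R = 6*0.72*1.8*5e6 = 38880000.0 (um^2)
Step 3: sigma (GPa) = 48056320 / 38880000.0 = 1.236016e+00 GPa
Step 4: Convert to MPa (x1000): sigma = 1236.0 MPa


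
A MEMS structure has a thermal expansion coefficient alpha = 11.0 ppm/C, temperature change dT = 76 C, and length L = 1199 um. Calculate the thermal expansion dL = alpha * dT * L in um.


Step 1: Convert CTE: alpha = 11.0 ppm/C = 11.0e-6 /C
Step 2: dL = 11.0e-6 * 76 * 1199
dL = 1.0024 um


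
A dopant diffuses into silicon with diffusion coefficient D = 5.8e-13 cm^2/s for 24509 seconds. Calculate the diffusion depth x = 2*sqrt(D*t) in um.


Step 1: Compute D*t = 5.8e-13 * 24509 = 1.421522e-08 cm^2
Step 2: sqrt(D*t) = 1.19228e-04 cm
Step 3: x = 2 * 1.19228e-04 cm = 2.38456e-04 cm
Step 4: Convert to um (1 cm = 1e4 um): x = 2.385 um


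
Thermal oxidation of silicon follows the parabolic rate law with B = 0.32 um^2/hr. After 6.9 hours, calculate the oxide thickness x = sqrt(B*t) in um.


Step 1: Compute B*t = 0.32 * 6.9 = 2.208
Step 2: x = sqrt(2.208)
x = 1.486 um


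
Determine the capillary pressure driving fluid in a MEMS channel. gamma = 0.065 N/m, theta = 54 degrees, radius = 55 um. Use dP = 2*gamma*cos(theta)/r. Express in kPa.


Step 1: cos(54 deg) = 0.5878
Step 2: Convert r to m: r = 55e-6 m
Step 3: dP = 2 * 0.065 * 0.5878 / 55e-6 = 1389.3 Pa
Step 4: Convert Pa to kPa (divide by 1000).
dP = 1.39 kPa


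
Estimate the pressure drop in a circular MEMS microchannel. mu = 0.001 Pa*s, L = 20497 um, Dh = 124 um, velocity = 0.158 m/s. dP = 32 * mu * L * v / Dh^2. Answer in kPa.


Step 1: Convert to SI: L = 20497e-6 m, Dh = 124e-6 m
Step 2: dP = 32 * 0.001 * 20497e-6 * 0.158 / (124e-6)^2
Step 3: dP = 6739.91 Pa
Step 4: Convert to kPa: dP = 6.74 kPa


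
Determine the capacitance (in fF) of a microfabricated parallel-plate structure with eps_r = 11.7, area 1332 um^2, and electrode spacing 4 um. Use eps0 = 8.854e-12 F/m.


Step 1: Convert area to m^2: A = 1332e-12 m^2
Step 2: Convert gap to m: d = 4e-6 m
Step 3: C = eps0 * eps_r * A / d
C = 8.854e-12 * 11.7 * 1332e-12 / 4e-6
Step 4: Convert to fF (multiply by 1e15).
C = 34.5 fF


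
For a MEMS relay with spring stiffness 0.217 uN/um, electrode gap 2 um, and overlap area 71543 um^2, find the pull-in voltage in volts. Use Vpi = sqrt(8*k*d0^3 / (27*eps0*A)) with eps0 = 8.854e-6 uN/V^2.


Step 1: Compute numerator: 8 * k * d0^3 = 8 * 0.217 * 2^3 = 13.888
Step 2: Compute denominator: 27 * eps0 * A = 27 * 8.854e-6 * 71543 = 17.102926
Step 3: Vpi = sqrt(13.888 / 17.102926)
Vpi = 0.9 V


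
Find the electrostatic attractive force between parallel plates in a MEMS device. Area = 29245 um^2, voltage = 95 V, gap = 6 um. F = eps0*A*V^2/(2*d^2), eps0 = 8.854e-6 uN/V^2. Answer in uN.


Step 1: Identify parameters.
eps0 = 8.854e-6 uN/V^2, A = 29245 um^2, V = 95 V, d = 6 um
Step 2: Compute V^2 = 95^2 = 9025
Step 3: Compute d^2 = 6^2 = 36
Step 4: F = 0.5 * 8.854e-6 * 29245 * 9025 / 36
F = 32.457 uN


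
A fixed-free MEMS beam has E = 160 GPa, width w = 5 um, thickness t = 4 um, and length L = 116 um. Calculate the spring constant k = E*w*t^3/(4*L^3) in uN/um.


Step 1: Convert E to consistent units (1 GPa = 1000 uN/um^2).
E = 160 GPa = 160000 uN/um^2
Step 2: Compute t^3 = 4^3 = 64
Step 3: Compute L^3 = 116^3 = 1560896
Step 4: k = 160000 * 5 * 64 / (4 * 1560896)
k = 8.2004 uN/um


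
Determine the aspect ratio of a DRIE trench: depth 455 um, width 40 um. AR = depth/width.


Step 1: AR = depth / width
Step 2: AR = 455 / 40
AR = 11.4


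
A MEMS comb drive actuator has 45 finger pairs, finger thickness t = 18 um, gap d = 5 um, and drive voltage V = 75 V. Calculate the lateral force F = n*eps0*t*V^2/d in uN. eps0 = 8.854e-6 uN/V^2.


Step 1: Parameters: n=45, eps0=8.854e-6 uN/V^2, t=18 um, V=75 V, d=5 um
Step 2: V^2 = 5625
Step 3: F = 45 * 8.854e-6 * 18 * 5625 / 5
F = 8.068 uN


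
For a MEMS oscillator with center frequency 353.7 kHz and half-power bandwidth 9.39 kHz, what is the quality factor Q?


Step 1: Q = f0 / bandwidth
Step 2: Q = 353.7 / 9.39
Q = 37.7


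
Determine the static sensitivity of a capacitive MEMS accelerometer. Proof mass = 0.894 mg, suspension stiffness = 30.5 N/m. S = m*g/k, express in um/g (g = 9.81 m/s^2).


Step 1: Convert mass: m = 0.894 mg = 8.94e-07 kg
Step 2: S = m * g / k = 8.94e-07 * 9.81 / 30.5
Step 3: S = 2.88e-07 m/g
Step 4: Convert to um/g: S = 0.288 um/g


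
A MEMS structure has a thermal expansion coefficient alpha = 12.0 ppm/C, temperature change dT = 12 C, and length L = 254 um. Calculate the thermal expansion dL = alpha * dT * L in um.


Step 1: Convert CTE: alpha = 12.0 ppm/C = 12.0e-6 /C
Step 2: dL = 12.0e-6 * 12 * 254
dL = 0.0366 um


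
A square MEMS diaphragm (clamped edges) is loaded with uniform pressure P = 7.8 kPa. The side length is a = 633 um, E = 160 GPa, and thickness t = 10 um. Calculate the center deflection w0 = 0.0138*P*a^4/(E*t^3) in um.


Step 1: Convert pressure to compatible units (E is in GPa, so P in GPa).
P = 7.8 kPa = 7.8e-6 GPa
Step 2: Compute numerator: 0.0138 * P * a^4.
a^4 = 633^4 = 160551674721
numerator = 0.0138 * 7.8e-6 * 160551674721 = 1.7282e+04
Step 3: Compute denominator: E * t^3 = 160 * 10^3 = 160000
Step 4: w0 = numerator / denominator = 1.7282e+04 / 160000 = 0.108 um


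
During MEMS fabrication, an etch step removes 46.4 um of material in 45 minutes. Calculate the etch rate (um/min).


Step 1: Etch rate = depth / time
Step 2: rate = 46.4 / 45
rate = 1.031 um/min


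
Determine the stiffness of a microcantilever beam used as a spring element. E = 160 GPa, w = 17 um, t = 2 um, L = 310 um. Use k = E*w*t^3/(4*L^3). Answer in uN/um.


Step 1: Convert E to consistent units (1 GPa = 1000 uN/um^2).
E = 160 GPa = 160000 uN/um^2
Step 2: Compute t^3 = 2^3 = 8
Step 3: Compute L^3 = 310^3 = 29791000
Step 4: k = 160000 * 17 * 8 / (4 * 29791000)
k = 0.1826 uN/um


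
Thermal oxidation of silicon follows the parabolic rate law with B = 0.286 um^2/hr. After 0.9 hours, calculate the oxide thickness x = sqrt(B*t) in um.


Step 1: Compute B*t = 0.286 * 0.9 = 0.2574
Step 2: x = sqrt(0.2574)
x = 0.507 um


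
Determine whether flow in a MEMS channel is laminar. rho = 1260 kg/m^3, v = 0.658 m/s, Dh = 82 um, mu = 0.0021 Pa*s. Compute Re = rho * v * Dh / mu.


Step 1: Convert Dh to meters: Dh = 82e-6 m
Step 2: Re = rho * v * Dh / mu
Re = 1260 * 0.658 * 82e-6 / 0.0021
Re = 32.374
Since Re = 32.374 is below ~2300, the flow is laminar.


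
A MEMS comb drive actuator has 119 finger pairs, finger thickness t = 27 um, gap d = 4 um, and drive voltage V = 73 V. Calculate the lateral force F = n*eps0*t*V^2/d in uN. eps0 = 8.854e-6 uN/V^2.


Step 1: Parameters: n=119, eps0=8.854e-6 uN/V^2, t=27 um, V=73 V, d=4 um
Step 2: V^2 = 5329
Step 3: F = 119 * 8.854e-6 * 27 * 5329 / 4
F = 37.9 uN


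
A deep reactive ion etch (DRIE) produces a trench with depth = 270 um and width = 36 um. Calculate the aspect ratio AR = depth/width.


Step 1: AR = depth / width
Step 2: AR = 270 / 36
AR = 7.5


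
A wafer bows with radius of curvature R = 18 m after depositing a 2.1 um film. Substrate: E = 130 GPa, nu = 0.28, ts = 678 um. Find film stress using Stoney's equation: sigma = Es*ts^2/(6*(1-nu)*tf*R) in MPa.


Step 1: Compute numerator: Es * ts^2 = 130 * 678^2 = 59758920 (GPa*um^2)
Step 2: Compute denominator (R in um): 6*(1-nu)*tf*R = 6*0.72*2.1*18e6 = 163296000.0 (um^2)
Step 3: sigma (GPa) = 59758920 / 163296000.0 = 3.65955e-01 GPa
Step 4: Convert to MPa (x1000): sigma = 366.0 MPa


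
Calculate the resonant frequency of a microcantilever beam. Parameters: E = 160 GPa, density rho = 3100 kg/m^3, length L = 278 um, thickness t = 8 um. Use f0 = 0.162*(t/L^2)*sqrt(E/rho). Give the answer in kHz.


Step 1: Convert units to SI.
t_SI = 8e-6 m, L_SI = 278e-6 m
Step 2: Calculate sqrt(E/rho).
sqrt(160e9 / 3100) = 7184.21 m/s
Step 3: Compute f0.
f0 = 0.162 * 8e-6 / (278e-6)^2 * 7184.21 = 120474.3 Hz = 120.47 kHz


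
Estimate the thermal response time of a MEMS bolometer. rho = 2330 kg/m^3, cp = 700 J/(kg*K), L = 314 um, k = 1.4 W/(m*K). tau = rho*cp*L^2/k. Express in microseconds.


Step 1: Convert L to m: L = 314e-6 m
Step 2: L^2 = (314e-6)^2 = 9.8596e-08 m^2
Step 3: tau = 2330 * 700 * 9.8596e-08 / 1.4 = 1.1486434e-01 s
Step 4: Convert to microseconds (multiply by 1e6).
tau = 114864.34 us


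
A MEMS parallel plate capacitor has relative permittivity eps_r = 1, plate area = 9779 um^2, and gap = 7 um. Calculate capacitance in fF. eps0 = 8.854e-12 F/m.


Step 1: Convert area to m^2: A = 9779e-12 m^2
Step 2: Convert gap to m: d = 7e-6 m
Step 3: C = eps0 * eps_r * A / d
C = 8.854e-12 * 1 * 9779e-12 / 7e-6
Step 4: Convert to fF (multiply by 1e15).
C = 12.37 fF


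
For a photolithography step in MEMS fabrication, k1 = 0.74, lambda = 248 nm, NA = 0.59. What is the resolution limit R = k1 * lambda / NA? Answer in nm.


Step 1: Identify values: k1 = 0.74, lambda = 248 nm, NA = 0.59
Step 2: R = k1 * lambda / NA
R = 0.74 * 248 / 0.59
R = 311.1 nm


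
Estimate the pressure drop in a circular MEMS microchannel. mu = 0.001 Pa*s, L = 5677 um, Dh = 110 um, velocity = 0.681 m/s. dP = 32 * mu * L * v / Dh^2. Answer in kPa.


Step 1: Convert to SI: L = 5677e-6 m, Dh = 110e-6 m
Step 2: dP = 32 * 0.001 * 5677e-6 * 0.681 / (110e-6)^2
Step 3: dP = 10224.23 Pa
Step 4: Convert to kPa: dP = 10.22 kPa


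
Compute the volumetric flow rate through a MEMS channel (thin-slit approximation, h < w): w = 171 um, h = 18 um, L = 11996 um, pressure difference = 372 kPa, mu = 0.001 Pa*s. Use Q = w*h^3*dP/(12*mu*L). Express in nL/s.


Step 1: Convert all dimensions to SI (meters).
w = 171e-6 m, h = 18e-6 m, L = 11996e-6 m, dP = 372e3 Pa
Step 2: Q = w * h^3 * dP / (12 * mu * L)
Q = 171e-6 * (18e-6)^3 * 372e3 / (12 * 0.001 * 11996e-6) = 2.57714505e-09 m^3/s
Step 3: Convert Q from m^3/s to nL/s (1 m^3 = 1e12 nL, so multiply by 1e12).
Q = 2577.145 nL/s


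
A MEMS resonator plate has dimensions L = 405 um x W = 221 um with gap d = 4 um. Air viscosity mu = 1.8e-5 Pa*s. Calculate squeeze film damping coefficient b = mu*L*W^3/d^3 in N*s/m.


Step 1: Convert to SI.
L = 405e-6 m, W = 221e-6 m, d = 4e-6 m
Step 2: W^3 = (221e-6)^3 = 1.08e-11 m^3
Step 3: d^3 = (4e-6)^3 = 6.40e-17 m^3
Step 4: b = 1.8e-5 * 405e-6 * 1.08e-11 / 6.40e-17
b = 1.23e-03 N*s/m


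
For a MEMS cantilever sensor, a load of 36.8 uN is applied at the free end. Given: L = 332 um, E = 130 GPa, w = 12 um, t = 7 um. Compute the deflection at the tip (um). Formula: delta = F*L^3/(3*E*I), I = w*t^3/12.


Step 1: Calculate the second moment of area.
I = w * t^3 / 12 = 12 * 7^3 / 12 = 343.0 um^4
Step 2: Convert E to consistent units (1 GPa = 1000 uN/um^2).
E = 130 GPa = 130000 uN/um^2
Step 3: Calculate tip deflection.
delta = F * L^3 / (3 * E * I)
delta = 36.8 * 332^3 / (3 * 130000 * 343.0)
delta = 10.0671 um


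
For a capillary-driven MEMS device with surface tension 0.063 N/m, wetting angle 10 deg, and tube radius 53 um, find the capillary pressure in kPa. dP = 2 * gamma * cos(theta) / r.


Step 1: cos(10 deg) = 0.9848
Step 2: Convert r to m: r = 53e-6 m
Step 3: dP = 2 * 0.063 * 0.9848 / 53e-6 = 2341.2 Pa
Step 4: Convert Pa to kPa (divide by 1000).
dP = 2.34 kPa


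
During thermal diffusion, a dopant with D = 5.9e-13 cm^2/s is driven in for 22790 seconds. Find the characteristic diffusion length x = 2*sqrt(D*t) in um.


Step 1: Compute D*t = 5.9e-13 * 22790 = 1.34461e-08 cm^2
Step 2: sqrt(D*t) = 1.15957e-04 cm
Step 3: x = 2 * 1.15957e-04 cm = 2.31914e-04 cm
Step 4: Convert to um (1 cm = 1e4 um): x = 2.319 um


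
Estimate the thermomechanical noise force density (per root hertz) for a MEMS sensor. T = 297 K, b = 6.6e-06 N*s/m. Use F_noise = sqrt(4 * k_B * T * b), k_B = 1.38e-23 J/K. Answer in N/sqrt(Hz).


Step 1: Compute 4 * k_B * T * b
= 4 * 1.38e-23 * 297 * 6.6e-06
= 1.0820e-25 N^2/Hz
Step 2: F_noise = sqrt(1.0820e-25)
F_noise = 3.29e-13 N/sqrt(Hz)


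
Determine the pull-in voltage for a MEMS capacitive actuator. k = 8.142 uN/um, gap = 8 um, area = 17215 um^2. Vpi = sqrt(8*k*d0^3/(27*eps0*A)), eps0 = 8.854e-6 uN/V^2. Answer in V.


Step 1: Compute numerator: 8 * k * d0^3 = 8 * 8.142 * 8^3 = 33349.632
Step 2: Compute denominator: 27 * eps0 * A = 27 * 8.854e-6 * 17215 = 4.115383
Step 3: Vpi = sqrt(33349.632 / 4.115383)
Vpi = 90.02 V


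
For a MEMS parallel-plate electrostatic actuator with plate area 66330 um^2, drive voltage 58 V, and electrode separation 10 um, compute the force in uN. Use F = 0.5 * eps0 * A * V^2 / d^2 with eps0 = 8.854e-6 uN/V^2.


Step 1: Identify parameters.
eps0 = 8.854e-6 uN/V^2, A = 66330 um^2, V = 58 V, d = 10 um
Step 2: Compute V^2 = 58^2 = 3364
Step 3: Compute d^2 = 10^2 = 100
Step 4: F = 0.5 * 8.854e-6 * 66330 * 3364 / 100
F = 9.878 uN


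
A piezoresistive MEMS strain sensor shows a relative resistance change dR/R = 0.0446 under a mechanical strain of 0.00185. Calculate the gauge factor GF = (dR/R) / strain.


Step 1: Identify values.
dR/R = 0.0446, strain = 0.00185
Step 2: GF = (dR/R) / strain = 0.0446 / 0.00185
GF = 24.1


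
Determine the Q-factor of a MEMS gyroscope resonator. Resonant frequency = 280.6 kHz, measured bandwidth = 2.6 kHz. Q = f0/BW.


Step 1: Q = f0 / bandwidth
Step 2: Q = 280.6 / 2.6
Q = 107.9


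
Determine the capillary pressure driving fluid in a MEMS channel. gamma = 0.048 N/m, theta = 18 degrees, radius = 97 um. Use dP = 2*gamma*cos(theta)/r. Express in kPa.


Step 1: cos(18 deg) = 0.9511
Step 2: Convert r to m: r = 97e-6 m
Step 3: dP = 2 * 0.048 * 0.9511 / 97e-6 = 941.3 Pa
Step 4: Convert Pa to kPa (divide by 1000).
dP = 0.94 kPa


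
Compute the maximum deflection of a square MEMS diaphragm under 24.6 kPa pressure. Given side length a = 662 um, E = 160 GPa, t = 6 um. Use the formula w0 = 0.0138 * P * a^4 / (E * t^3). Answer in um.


Step 1: Convert pressure to compatible units (E is in GPa, so P in GPa).
P = 24.6 kPa = 24.6e-6 GPa
Step 2: Compute numerator: 0.0138 * P * a^4.
a^4 = 662^4 = 192057803536
numerator = 0.0138 * 24.6e-6 * 192057803536 = 6.519978e+04
Step 3: Compute denominator: E * t^3 = 160 * 6^3 = 34560
Step 4: w0 = numerator / denominator = 6.519978e+04 / 34560 = 1.8866 um


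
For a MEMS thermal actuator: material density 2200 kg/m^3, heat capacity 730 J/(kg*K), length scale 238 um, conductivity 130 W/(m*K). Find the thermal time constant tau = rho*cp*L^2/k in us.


Step 1: Convert L to m: L = 238e-6 m
Step 2: L^2 = (238e-6)^2 = 5.6644e-08 m^2
Step 3: tau = 2200 * 730 * 5.6644e-08 / 130 = 6.9977126e-04 s
Step 4: Convert to microseconds (multiply by 1e6).
tau = 699.771 us


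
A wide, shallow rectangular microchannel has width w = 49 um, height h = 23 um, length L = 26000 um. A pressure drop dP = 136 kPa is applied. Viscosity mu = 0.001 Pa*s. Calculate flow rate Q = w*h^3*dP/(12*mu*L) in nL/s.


Step 1: Convert all dimensions to SI (meters).
w = 49e-6 m, h = 23e-6 m, L = 26000e-6 m, dP = 136e3 Pa
Step 2: Q = w * h^3 * dP / (12 * mu * L)
Q = 49e-6 * (23e-6)^3 * 136e3 / (12 * 0.001 * 26000e-6) = 2.5987464e-10 m^3/s
Step 3: Convert Q from m^3/s to nL/s (1 m^3 = 1e12 nL, so multiply by 1e12).
Q = 259.875 nL/s


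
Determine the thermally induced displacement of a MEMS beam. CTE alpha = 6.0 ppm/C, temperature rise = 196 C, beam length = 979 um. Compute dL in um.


Step 1: Convert CTE: alpha = 6.0 ppm/C = 6.0e-6 /C
Step 2: dL = 6.0e-6 * 196 * 979
dL = 1.1513 um


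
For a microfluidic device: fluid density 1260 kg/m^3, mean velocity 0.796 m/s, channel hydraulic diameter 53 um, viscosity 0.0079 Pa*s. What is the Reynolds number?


Step 1: Convert Dh to meters: Dh = 53e-6 m
Step 2: Re = rho * v * Dh / mu
Re = 1260 * 0.796 * 53e-6 / 0.0079
Re = 6.729


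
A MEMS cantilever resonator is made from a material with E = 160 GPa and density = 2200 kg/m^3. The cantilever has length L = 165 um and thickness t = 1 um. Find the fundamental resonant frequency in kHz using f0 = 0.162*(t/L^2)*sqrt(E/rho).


Step 1: Convert units to SI.
t_SI = 1e-6 m, L_SI = 165e-6 m
Step 2: Calculate sqrt(E/rho).
sqrt(160e9 / 2200) = 8528.03 m/s
Step 3: Compute f0.
f0 = 0.162 * 1e-6 / (165e-6)^2 * 8528.03 = 50745.3 Hz = 50.75 kHz


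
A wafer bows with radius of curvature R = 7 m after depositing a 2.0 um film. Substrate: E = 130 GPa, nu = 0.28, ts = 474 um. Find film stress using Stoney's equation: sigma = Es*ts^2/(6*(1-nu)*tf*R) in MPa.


Step 1: Compute numerator: Es * ts^2 = 130 * 474^2 = 29207880 (GPa*um^2)
Step 2: Compute denominator (R in um): 6*(1-nu)*tf*R = 6*0.72*2.0*7e6 = 60480000.0 (um^2)
Step 3: sigma (GPa) = 29207880 / 60480000.0 = 4.82935e-01 GPa
Step 4: Convert to MPa (x1000): sigma = 482.9 MPa


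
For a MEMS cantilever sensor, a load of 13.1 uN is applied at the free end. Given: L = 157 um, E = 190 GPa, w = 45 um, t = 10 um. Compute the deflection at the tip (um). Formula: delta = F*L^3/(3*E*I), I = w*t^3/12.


Step 1: Calculate the second moment of area.
I = w * t^3 / 12 = 45 * 10^3 / 12 = 3750.0 um^4
Step 2: Convert E to consistent units (1 GPa = 1000 uN/um^2).
E = 190 GPa = 190000 uN/um^2
Step 3: Calculate tip deflection.
delta = F * L^3 / (3 * E * I)
delta = 13.1 * 157^3 / (3 * 190000 * 3750.0)
delta = 0.0237 um


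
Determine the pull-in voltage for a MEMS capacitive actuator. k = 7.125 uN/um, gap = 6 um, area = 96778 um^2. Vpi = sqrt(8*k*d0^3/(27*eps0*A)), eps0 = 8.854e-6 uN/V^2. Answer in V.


Step 1: Compute numerator: 8 * k * d0^3 = 8 * 7.125 * 6^3 = 12312.0
Step 2: Compute denominator: 27 * eps0 * A = 27 * 8.854e-6 * 96778 = 23.135555
Step 3: Vpi = sqrt(12312.0 / 23.135555)
Vpi = 23.07 V


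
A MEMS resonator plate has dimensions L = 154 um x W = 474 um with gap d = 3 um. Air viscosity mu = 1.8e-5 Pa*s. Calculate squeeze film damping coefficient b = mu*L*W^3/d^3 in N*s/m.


Step 1: Convert to SI.
L = 154e-6 m, W = 474e-6 m, d = 3e-6 m
Step 2: W^3 = (474e-6)^3 = 1.06e-10 m^3
Step 3: d^3 = (3e-6)^3 = 2.70e-17 m^3
Step 4: b = 1.8e-5 * 154e-6 * 1.06e-10 / 2.70e-17
b = 1.09e-02 N*s/m


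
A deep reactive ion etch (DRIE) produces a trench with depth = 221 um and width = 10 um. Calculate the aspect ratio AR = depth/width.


Step 1: AR = depth / width
Step 2: AR = 221 / 10
AR = 22.1


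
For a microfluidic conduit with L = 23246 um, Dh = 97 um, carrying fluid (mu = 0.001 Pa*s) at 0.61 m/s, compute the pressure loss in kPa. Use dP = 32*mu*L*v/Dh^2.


Step 1: Convert to SI: L = 23246e-6 m, Dh = 97e-6 m
Step 2: dP = 32 * 0.001 * 23246e-6 * 0.61 / (97e-6)^2
Step 3: dP = 48226.37 Pa
Step 4: Convert to kPa: dP = 48.23 kPa


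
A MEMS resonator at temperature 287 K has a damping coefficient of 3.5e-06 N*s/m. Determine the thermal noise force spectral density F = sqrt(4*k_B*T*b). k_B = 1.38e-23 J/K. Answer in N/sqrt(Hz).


Step 1: Compute 4 * k_B * T * b
= 4 * 1.38e-23 * 287 * 3.5e-06
= 5.5448e-26 N^2/Hz
Step 2: F_noise = sqrt(5.5448e-26)
F_noise = 2.35e-13 N/sqrt(Hz)


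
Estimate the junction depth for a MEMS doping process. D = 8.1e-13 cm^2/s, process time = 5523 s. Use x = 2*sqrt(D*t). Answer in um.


Step 1: Compute D*t = 8.1e-13 * 5523 = 4.47363e-09 cm^2
Step 2: sqrt(D*t) = 6.68852e-05 cm
Step 3: x = 2 * 6.68852e-05 cm = 1.337704e-04 cm
Step 4: Convert to um (1 cm = 1e4 um): x = 1.338 um


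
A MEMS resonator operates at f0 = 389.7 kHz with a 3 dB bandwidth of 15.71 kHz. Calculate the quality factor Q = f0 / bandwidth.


Step 1: Q = f0 / bandwidth
Step 2: Q = 389.7 / 15.71
Q = 24.8


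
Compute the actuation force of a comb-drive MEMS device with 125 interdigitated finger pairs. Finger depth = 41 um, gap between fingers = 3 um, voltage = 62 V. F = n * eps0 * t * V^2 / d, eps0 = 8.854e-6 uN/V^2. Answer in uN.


Step 1: Parameters: n=125, eps0=8.854e-6 uN/V^2, t=41 um, V=62 V, d=3 um
Step 2: V^2 = 3844
Step 3: F = 125 * 8.854e-6 * 41 * 3844 / 3
F = 58.143 uN


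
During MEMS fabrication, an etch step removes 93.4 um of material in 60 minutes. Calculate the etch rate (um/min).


Step 1: Etch rate = depth / time
Step 2: rate = 93.4 / 60
rate = 1.557 um/min


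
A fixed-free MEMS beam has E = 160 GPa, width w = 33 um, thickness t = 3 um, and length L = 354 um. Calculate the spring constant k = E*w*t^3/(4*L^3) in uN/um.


Step 1: Convert E to consistent units (1 GPa = 1000 uN/um^2).
E = 160 GPa = 160000 uN/um^2
Step 2: Compute t^3 = 3^3 = 27
Step 3: Compute L^3 = 354^3 = 44361864
Step 4: k = 160000 * 33 * 27 / (4 * 44361864)
k = 0.8034 uN/um


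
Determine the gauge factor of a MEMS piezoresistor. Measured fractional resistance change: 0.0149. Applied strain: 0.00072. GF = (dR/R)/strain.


Step 1: Identify values.
dR/R = 0.0149, strain = 0.00072
Step 2: GF = (dR/R) / strain = 0.0149 / 0.00072
GF = 20.7


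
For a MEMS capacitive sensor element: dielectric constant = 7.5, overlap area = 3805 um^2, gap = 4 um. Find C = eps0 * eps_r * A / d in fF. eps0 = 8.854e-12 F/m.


Step 1: Convert area to m^2: A = 3805e-12 m^2
Step 2: Convert gap to m: d = 4e-6 m
Step 3: C = eps0 * eps_r * A / d
C = 8.854e-12 * 7.5 * 3805e-12 / 4e-6
Step 4: Convert to fF (multiply by 1e15).
C = 63.17 fF


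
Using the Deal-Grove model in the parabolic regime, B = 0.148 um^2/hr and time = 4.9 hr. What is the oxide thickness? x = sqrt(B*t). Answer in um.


Step 1: Compute B*t = 0.148 * 4.9 = 0.7252
Step 2: x = sqrt(0.7252)
x = 0.852 um


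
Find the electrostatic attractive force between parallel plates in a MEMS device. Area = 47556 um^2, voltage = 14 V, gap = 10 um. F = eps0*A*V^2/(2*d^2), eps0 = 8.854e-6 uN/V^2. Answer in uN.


Step 1: Identify parameters.
eps0 = 8.854e-6 uN/V^2, A = 47556 um^2, V = 14 V, d = 10 um
Step 2: Compute V^2 = 14^2 = 196
Step 3: Compute d^2 = 10^2 = 100
Step 4: F = 0.5 * 8.854e-6 * 47556 * 196 / 100
F = 0.413 uN


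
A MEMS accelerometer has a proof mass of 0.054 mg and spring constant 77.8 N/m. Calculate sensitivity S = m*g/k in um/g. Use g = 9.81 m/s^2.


Step 1: Convert mass: m = 0.054 mg = 5.40e-08 kg
Step 2: S = m * g / k = 5.40e-08 * 9.81 / 77.8
Step 3: S = 6.81e-09 m/g
Step 4: Convert to um/g: S = 0.007 um/g


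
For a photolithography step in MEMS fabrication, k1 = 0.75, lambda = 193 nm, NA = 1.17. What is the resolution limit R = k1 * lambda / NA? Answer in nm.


Step 1: Identify values: k1 = 0.75, lambda = 193 nm, NA = 1.17
Step 2: R = k1 * lambda / NA
R = 0.75 * 193 / 1.17
R = 123.7 nm


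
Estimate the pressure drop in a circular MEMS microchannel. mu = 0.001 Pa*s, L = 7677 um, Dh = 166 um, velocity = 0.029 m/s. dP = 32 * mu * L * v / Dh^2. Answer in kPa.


Step 1: Convert to SI: L = 7677e-6 m, Dh = 166e-6 m
Step 2: dP = 32 * 0.001 * 7677e-6 * 0.029 / (166e-6)^2
Step 3: dP = 258.54 Pa
Step 4: Convert to kPa: dP = 0.26 kPa


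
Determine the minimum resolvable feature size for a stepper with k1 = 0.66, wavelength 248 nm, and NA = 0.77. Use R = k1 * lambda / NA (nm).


Step 1: Identify values: k1 = 0.66, lambda = 248 nm, NA = 0.77
Step 2: R = k1 * lambda / NA
R = 0.66 * 248 / 0.77
R = 212.6 nm


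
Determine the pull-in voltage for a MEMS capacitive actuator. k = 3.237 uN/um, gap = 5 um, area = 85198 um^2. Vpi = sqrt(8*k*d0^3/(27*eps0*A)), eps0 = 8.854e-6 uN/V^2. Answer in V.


Step 1: Compute numerator: 8 * k * d0^3 = 8 * 3.237 * 5^3 = 3237.0
Step 2: Compute denominator: 27 * eps0 * A = 27 * 8.854e-6 * 85198 = 20.367263
Step 3: Vpi = sqrt(3237.0 / 20.367263)
Vpi = 12.61 V


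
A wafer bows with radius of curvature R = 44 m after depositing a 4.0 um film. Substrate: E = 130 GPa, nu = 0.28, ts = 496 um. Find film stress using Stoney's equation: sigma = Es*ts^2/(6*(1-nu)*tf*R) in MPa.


Step 1: Compute numerator: Es * ts^2 = 130 * 496^2 = 31982080 (GPa*um^2)
Step 2: Compute denominator (R in um): 6*(1-nu)*tf*R = 6*0.72*4.0*44e6 = 760320000.0 (um^2)
Step 3: sigma (GPa) = 31982080 / 760320000.0 = 4.2064e-02 GPa
Step 4: Convert to MPa (x1000): sigma = 42.1 MPa


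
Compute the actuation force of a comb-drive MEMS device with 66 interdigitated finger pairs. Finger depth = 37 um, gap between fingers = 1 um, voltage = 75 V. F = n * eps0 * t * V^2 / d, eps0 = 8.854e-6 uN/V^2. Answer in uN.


Step 1: Parameters: n=66, eps0=8.854e-6 uN/V^2, t=37 um, V=75 V, d=1 um
Step 2: V^2 = 5625
Step 3: F = 66 * 8.854e-6 * 37 * 5625 / 1
F = 121.621 uN


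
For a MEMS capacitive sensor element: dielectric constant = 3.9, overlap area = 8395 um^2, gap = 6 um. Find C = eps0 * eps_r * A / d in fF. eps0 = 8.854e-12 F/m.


Step 1: Convert area to m^2: A = 8395e-12 m^2
Step 2: Convert gap to m: d = 6e-6 m
Step 3: C = eps0 * eps_r * A / d
C = 8.854e-12 * 3.9 * 8395e-12 / 6e-6
Step 4: Convert to fF (multiply by 1e15).
C = 48.31 fF


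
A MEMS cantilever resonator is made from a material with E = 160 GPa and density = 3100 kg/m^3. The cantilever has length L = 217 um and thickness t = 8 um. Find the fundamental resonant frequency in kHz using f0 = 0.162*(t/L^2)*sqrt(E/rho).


Step 1: Convert units to SI.
t_SI = 8e-6 m, L_SI = 217e-6 m
Step 2: Calculate sqrt(E/rho).
sqrt(160e9 / 3100) = 7184.21 m/s
Step 3: Compute f0.
f0 = 0.162 * 8e-6 / (217e-6)^2 * 7184.21 = 197726.4 Hz = 197.73 kHz


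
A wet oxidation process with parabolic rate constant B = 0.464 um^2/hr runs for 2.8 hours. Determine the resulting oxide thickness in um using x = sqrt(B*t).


Step 1: Compute B*t = 0.464 * 2.8 = 1.2992
Step 2: x = sqrt(1.2992)
x = 1.14 um


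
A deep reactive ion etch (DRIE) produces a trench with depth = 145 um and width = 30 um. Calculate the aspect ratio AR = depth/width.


Step 1: AR = depth / width
Step 2: AR = 145 / 30
AR = 4.8


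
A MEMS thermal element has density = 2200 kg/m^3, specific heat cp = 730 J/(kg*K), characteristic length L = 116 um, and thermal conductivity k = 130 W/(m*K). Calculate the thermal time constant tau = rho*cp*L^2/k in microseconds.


Step 1: Convert L to m: L = 116e-6 m
Step 2: L^2 = (116e-6)^2 = 1.3456e-08 m^2
Step 3: tau = 2200 * 730 * 1.3456e-08 / 130 = 1.6623335e-04 s
Step 4: Convert to microseconds (multiply by 1e6).
tau = 166.233 us


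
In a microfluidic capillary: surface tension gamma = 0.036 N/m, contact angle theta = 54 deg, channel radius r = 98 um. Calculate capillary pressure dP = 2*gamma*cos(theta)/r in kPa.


Step 1: cos(54 deg) = 0.5878
Step 2: Convert r to m: r = 98e-6 m
Step 3: dP = 2 * 0.036 * 0.5878 / 98e-6 = 431.9 Pa
Step 4: Convert Pa to kPa (divide by 1000).
dP = 0.43 kPa


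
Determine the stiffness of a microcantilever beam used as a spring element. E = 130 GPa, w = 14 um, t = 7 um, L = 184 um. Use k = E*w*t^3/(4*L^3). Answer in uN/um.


Step 1: Convert E to consistent units (1 GPa = 1000 uN/um^2).
E = 130 GPa = 130000 uN/um^2
Step 2: Compute t^3 = 7^3 = 343
Step 3: Compute L^3 = 184^3 = 6229504
Step 4: k = 130000 * 14 * 343 / (4 * 6229504)
k = 25.0526 uN/um


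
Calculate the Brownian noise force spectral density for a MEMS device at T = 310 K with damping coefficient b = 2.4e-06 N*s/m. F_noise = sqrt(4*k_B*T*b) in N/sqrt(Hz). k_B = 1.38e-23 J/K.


Step 1: Compute 4 * k_B * T * b
= 4 * 1.38e-23 * 310 * 2.4e-06
= 4.1069e-26 N^2/Hz
Step 2: F_noise = sqrt(4.1069e-26)
F_noise = 2.03e-13 N/sqrt(Hz)


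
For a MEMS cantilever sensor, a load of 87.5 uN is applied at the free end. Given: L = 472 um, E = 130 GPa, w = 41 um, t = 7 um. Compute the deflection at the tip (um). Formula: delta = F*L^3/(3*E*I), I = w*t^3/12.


Step 1: Calculate the second moment of area.
I = w * t^3 / 12 = 41 * 7^3 / 12 = 1171.9167 um^4
Step 2: Convert E to consistent units (1 GPa = 1000 uN/um^2).
E = 130 GPa = 130000 uN/um^2
Step 3: Calculate tip deflection.
delta = F * L^3 / (3 * E * I)
delta = 87.5 * 472^3 / (3 * 130000 * 1171.9167)
delta = 20.1313 um


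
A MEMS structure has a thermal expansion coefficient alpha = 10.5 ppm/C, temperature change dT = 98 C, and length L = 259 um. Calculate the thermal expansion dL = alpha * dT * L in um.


Step 1: Convert CTE: alpha = 10.5 ppm/C = 10.5e-6 /C
Step 2: dL = 10.5e-6 * 98 * 259
dL = 0.2665 um


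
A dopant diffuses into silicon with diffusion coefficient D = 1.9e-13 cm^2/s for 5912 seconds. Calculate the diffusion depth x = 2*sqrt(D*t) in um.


Step 1: Compute D*t = 1.9e-13 * 5912 = 1.12328e-09 cm^2
Step 2: sqrt(D*t) = 3.352e-05 cm
Step 3: x = 2 * 3.352e-05 cm = 6.704e-05 cm
Step 4: Convert to um (1 cm = 1e4 um): x = 0.67 um


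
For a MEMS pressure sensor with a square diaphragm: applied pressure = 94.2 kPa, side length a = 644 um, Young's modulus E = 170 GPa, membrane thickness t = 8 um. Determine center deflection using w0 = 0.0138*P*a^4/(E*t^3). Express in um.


Step 1: Convert pressure to compatible units (E is in GPa, so P in GPa).
P = 94.2 kPa = 94.2e-6 GPa
Step 2: Compute numerator: 0.0138 * P * a^4.
a^4 = 644^4 = 172005949696
numerator = 0.0138 * 94.2e-6 * 172005949696 = 2.236009e+05
Step 3: Compute denominator: E * t^3 = 170 * 8^3 = 87040
Step 4: w0 = numerator / denominator = 2.236009e+05 / 87040 = 2.5689 um


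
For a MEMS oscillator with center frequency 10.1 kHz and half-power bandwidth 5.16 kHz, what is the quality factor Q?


Step 1: Q = f0 / bandwidth
Step 2: Q = 10.1 / 5.16
Q = 2.0


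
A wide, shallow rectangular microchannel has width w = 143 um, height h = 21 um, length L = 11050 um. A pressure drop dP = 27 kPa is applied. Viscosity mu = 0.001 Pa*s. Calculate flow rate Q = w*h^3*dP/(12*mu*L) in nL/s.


Step 1: Convert all dimensions to SI (meters).
w = 143e-6 m, h = 21e-6 m, L = 11050e-6 m, dP = 27e3 Pa
Step 2: Q = w * h^3 * dP / (12 * mu * L)
Q = 143e-6 * (21e-6)^3 * 27e3 / (12 * 0.001 * 11050e-6) = 2.6965853e-10 m^3/s
Step 3: Convert Q from m^3/s to nL/s (1 m^3 = 1e12 nL, so multiply by 1e12).
Q = 269.659 nL/s


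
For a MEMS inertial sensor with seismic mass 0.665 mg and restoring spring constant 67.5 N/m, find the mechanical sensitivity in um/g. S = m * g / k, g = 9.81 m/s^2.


Step 1: Convert mass: m = 0.665 mg = 6.65e-07 kg
Step 2: S = m * g / k = 6.65e-07 * 9.81 / 67.5
Step 3: S = 9.66e-08 m/g
Step 4: Convert to um/g: S = 0.097 um/g


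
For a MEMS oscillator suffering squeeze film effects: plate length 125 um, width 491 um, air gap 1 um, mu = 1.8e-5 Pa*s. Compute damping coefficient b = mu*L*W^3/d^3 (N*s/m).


Step 1: Convert to SI.
L = 125e-6 m, W = 491e-6 m, d = 1e-6 m
Step 2: W^3 = (491e-6)^3 = 1.18e-10 m^3
Step 3: d^3 = (1e-6)^3 = 1.00e-18 m^3
Step 4: b = 1.8e-5 * 125e-6 * 1.18e-10 / 1.00e-18
b = 2.66e-01 N*s/m


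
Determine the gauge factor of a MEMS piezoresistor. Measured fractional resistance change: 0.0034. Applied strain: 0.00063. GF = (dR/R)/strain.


Step 1: Identify values.
dR/R = 0.0034, strain = 0.00063
Step 2: GF = (dR/R) / strain = 0.0034 / 0.00063
GF = 5.4


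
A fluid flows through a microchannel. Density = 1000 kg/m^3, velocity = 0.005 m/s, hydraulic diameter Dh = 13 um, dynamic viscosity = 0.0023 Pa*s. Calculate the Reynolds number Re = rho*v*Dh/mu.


Step 1: Convert Dh to meters: Dh = 13e-6 m
Step 2: Re = rho * v * Dh / mu
Re = 1000 * 0.005 * 13e-6 / 0.0023
Re = 0.028


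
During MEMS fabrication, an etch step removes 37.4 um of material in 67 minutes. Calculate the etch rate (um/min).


Step 1: Etch rate = depth / time
Step 2: rate = 37.4 / 67
rate = 0.558 um/min


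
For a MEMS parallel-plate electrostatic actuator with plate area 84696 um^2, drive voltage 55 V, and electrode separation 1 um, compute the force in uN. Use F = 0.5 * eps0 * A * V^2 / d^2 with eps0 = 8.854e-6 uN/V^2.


Step 1: Identify parameters.
eps0 = 8.854e-6 uN/V^2, A = 84696 um^2, V = 55 V, d = 1 um
Step 2: Compute V^2 = 55^2 = 3025
Step 3: Compute d^2 = 1^2 = 1
Step 4: F = 0.5 * 8.854e-6 * 84696 * 3025 / 1
F = 1134.221 uN


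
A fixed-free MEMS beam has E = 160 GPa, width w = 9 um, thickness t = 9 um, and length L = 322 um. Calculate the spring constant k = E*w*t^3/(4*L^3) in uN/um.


Step 1: Convert E to consistent units (1 GPa = 1000 uN/um^2).
E = 160 GPa = 160000 uN/um^2
Step 2: Compute t^3 = 9^3 = 729
Step 3: Compute L^3 = 322^3 = 33386248
Step 4: k = 160000 * 9 * 729 / (4 * 33386248)
k = 7.8607 uN/um
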